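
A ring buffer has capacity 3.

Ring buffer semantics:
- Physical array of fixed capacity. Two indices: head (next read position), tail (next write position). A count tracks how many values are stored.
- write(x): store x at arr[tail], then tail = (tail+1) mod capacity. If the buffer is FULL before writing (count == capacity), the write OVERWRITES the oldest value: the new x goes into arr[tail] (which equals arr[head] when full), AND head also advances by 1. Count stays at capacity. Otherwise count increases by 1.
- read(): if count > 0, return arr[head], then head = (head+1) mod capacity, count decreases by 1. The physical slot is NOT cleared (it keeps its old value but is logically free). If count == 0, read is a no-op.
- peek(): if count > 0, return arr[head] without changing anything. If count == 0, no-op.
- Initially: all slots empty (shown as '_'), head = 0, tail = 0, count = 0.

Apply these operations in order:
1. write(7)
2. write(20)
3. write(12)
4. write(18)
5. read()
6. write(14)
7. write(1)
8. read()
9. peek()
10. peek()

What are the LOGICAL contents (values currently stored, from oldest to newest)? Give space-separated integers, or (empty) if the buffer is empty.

Answer: 14 1

Derivation:
After op 1 (write(7)): arr=[7 _ _] head=0 tail=1 count=1
After op 2 (write(20)): arr=[7 20 _] head=0 tail=2 count=2
After op 3 (write(12)): arr=[7 20 12] head=0 tail=0 count=3
After op 4 (write(18)): arr=[18 20 12] head=1 tail=1 count=3
After op 5 (read()): arr=[18 20 12] head=2 tail=1 count=2
After op 6 (write(14)): arr=[18 14 12] head=2 tail=2 count=3
After op 7 (write(1)): arr=[18 14 1] head=0 tail=0 count=3
After op 8 (read()): arr=[18 14 1] head=1 tail=0 count=2
After op 9 (peek()): arr=[18 14 1] head=1 tail=0 count=2
After op 10 (peek()): arr=[18 14 1] head=1 tail=0 count=2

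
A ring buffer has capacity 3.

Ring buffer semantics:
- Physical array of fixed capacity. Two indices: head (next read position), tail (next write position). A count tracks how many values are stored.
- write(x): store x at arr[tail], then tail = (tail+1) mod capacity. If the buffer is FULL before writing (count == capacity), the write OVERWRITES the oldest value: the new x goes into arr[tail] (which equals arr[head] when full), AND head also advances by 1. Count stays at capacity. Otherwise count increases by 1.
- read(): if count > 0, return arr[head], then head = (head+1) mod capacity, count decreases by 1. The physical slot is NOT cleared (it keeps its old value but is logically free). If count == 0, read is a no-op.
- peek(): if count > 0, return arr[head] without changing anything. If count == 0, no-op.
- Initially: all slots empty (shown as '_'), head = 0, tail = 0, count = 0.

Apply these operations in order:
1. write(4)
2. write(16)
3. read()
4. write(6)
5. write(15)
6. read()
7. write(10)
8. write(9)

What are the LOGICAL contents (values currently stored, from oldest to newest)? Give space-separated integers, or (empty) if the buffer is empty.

After op 1 (write(4)): arr=[4 _ _] head=0 tail=1 count=1
After op 2 (write(16)): arr=[4 16 _] head=0 tail=2 count=2
After op 3 (read()): arr=[4 16 _] head=1 tail=2 count=1
After op 4 (write(6)): arr=[4 16 6] head=1 tail=0 count=2
After op 5 (write(15)): arr=[15 16 6] head=1 tail=1 count=3
After op 6 (read()): arr=[15 16 6] head=2 tail=1 count=2
After op 7 (write(10)): arr=[15 10 6] head=2 tail=2 count=3
After op 8 (write(9)): arr=[15 10 9] head=0 tail=0 count=3

Answer: 15 10 9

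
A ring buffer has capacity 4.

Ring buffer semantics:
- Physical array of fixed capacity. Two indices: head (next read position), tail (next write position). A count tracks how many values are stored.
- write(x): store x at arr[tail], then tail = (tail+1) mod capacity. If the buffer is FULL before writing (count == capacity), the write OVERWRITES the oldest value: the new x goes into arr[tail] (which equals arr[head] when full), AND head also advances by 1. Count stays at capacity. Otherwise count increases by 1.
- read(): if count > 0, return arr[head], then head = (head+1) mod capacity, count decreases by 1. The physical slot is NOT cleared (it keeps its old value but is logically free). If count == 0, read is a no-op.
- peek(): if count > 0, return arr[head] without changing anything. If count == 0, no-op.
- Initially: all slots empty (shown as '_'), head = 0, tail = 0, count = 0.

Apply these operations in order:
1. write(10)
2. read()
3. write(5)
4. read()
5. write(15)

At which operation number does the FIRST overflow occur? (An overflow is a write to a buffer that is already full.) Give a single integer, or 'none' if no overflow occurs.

Answer: none

Derivation:
After op 1 (write(10)): arr=[10 _ _ _] head=0 tail=1 count=1
After op 2 (read()): arr=[10 _ _ _] head=1 tail=1 count=0
After op 3 (write(5)): arr=[10 5 _ _] head=1 tail=2 count=1
After op 4 (read()): arr=[10 5 _ _] head=2 tail=2 count=0
After op 5 (write(15)): arr=[10 5 15 _] head=2 tail=3 count=1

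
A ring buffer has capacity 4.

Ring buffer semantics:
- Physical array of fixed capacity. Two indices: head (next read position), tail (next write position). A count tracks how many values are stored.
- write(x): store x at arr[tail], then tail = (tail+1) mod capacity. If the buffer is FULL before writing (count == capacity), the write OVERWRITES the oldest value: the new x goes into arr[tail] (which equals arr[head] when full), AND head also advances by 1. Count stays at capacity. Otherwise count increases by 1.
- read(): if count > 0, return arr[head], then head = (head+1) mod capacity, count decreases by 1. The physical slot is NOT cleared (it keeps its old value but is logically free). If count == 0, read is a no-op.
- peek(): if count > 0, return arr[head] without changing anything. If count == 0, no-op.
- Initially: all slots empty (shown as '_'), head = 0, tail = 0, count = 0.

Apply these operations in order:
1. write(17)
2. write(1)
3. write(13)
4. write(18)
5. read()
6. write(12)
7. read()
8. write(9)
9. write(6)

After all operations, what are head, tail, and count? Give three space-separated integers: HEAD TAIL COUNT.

After op 1 (write(17)): arr=[17 _ _ _] head=0 tail=1 count=1
After op 2 (write(1)): arr=[17 1 _ _] head=0 tail=2 count=2
After op 3 (write(13)): arr=[17 1 13 _] head=0 tail=3 count=3
After op 4 (write(18)): arr=[17 1 13 18] head=0 tail=0 count=4
After op 5 (read()): arr=[17 1 13 18] head=1 tail=0 count=3
After op 6 (write(12)): arr=[12 1 13 18] head=1 tail=1 count=4
After op 7 (read()): arr=[12 1 13 18] head=2 tail=1 count=3
After op 8 (write(9)): arr=[12 9 13 18] head=2 tail=2 count=4
After op 9 (write(6)): arr=[12 9 6 18] head=3 tail=3 count=4

Answer: 3 3 4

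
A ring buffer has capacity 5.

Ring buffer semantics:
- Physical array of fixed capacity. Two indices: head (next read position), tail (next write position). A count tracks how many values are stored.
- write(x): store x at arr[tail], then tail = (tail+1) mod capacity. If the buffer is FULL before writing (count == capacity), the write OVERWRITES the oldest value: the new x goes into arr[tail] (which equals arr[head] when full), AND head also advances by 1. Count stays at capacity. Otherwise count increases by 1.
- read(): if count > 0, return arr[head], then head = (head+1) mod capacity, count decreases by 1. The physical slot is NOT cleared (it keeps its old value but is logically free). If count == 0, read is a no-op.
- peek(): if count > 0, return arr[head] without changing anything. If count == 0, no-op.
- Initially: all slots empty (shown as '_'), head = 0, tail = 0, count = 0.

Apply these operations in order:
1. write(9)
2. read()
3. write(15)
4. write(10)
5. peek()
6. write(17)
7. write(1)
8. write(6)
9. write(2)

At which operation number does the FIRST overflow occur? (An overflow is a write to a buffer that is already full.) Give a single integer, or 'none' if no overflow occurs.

After op 1 (write(9)): arr=[9 _ _ _ _] head=0 tail=1 count=1
After op 2 (read()): arr=[9 _ _ _ _] head=1 tail=1 count=0
After op 3 (write(15)): arr=[9 15 _ _ _] head=1 tail=2 count=1
After op 4 (write(10)): arr=[9 15 10 _ _] head=1 tail=3 count=2
After op 5 (peek()): arr=[9 15 10 _ _] head=1 tail=3 count=2
After op 6 (write(17)): arr=[9 15 10 17 _] head=1 tail=4 count=3
After op 7 (write(1)): arr=[9 15 10 17 1] head=1 tail=0 count=4
After op 8 (write(6)): arr=[6 15 10 17 1] head=1 tail=1 count=5
After op 9 (write(2)): arr=[6 2 10 17 1] head=2 tail=2 count=5

Answer: 9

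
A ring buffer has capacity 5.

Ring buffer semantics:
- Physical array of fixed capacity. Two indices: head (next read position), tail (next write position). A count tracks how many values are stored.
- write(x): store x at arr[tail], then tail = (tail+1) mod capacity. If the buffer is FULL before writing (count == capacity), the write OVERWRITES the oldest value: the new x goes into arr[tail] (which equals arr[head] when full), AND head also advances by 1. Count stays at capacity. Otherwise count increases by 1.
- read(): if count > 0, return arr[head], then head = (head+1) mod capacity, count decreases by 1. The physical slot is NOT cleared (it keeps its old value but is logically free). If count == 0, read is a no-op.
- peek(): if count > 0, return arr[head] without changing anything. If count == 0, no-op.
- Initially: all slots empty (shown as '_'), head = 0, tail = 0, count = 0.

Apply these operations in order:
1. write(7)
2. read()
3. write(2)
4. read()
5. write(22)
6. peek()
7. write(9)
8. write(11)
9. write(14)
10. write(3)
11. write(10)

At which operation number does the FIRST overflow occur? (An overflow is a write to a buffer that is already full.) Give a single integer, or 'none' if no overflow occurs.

After op 1 (write(7)): arr=[7 _ _ _ _] head=0 tail=1 count=1
After op 2 (read()): arr=[7 _ _ _ _] head=1 tail=1 count=0
After op 3 (write(2)): arr=[7 2 _ _ _] head=1 tail=2 count=1
After op 4 (read()): arr=[7 2 _ _ _] head=2 tail=2 count=0
After op 5 (write(22)): arr=[7 2 22 _ _] head=2 tail=3 count=1
After op 6 (peek()): arr=[7 2 22 _ _] head=2 tail=3 count=1
After op 7 (write(9)): arr=[7 2 22 9 _] head=2 tail=4 count=2
After op 8 (write(11)): arr=[7 2 22 9 11] head=2 tail=0 count=3
After op 9 (write(14)): arr=[14 2 22 9 11] head=2 tail=1 count=4
After op 10 (write(3)): arr=[14 3 22 9 11] head=2 tail=2 count=5
After op 11 (write(10)): arr=[14 3 10 9 11] head=3 tail=3 count=5

Answer: 11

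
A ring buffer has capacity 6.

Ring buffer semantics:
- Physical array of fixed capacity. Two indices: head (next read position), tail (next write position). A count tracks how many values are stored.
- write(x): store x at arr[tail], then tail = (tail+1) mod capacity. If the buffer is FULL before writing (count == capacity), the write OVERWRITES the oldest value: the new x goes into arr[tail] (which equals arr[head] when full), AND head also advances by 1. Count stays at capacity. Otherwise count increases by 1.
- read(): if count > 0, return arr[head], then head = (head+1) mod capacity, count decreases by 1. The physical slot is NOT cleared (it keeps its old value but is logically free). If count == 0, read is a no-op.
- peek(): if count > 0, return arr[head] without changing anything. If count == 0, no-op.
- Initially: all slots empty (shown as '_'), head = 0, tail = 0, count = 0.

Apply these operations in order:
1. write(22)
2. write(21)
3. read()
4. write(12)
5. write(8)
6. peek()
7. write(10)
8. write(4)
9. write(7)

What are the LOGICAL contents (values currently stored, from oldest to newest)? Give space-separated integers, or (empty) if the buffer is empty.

Answer: 21 12 8 10 4 7

Derivation:
After op 1 (write(22)): arr=[22 _ _ _ _ _] head=0 tail=1 count=1
After op 2 (write(21)): arr=[22 21 _ _ _ _] head=0 tail=2 count=2
After op 3 (read()): arr=[22 21 _ _ _ _] head=1 tail=2 count=1
After op 4 (write(12)): arr=[22 21 12 _ _ _] head=1 tail=3 count=2
After op 5 (write(8)): arr=[22 21 12 8 _ _] head=1 tail=4 count=3
After op 6 (peek()): arr=[22 21 12 8 _ _] head=1 tail=4 count=3
After op 7 (write(10)): arr=[22 21 12 8 10 _] head=1 tail=5 count=4
After op 8 (write(4)): arr=[22 21 12 8 10 4] head=1 tail=0 count=5
After op 9 (write(7)): arr=[7 21 12 8 10 4] head=1 tail=1 count=6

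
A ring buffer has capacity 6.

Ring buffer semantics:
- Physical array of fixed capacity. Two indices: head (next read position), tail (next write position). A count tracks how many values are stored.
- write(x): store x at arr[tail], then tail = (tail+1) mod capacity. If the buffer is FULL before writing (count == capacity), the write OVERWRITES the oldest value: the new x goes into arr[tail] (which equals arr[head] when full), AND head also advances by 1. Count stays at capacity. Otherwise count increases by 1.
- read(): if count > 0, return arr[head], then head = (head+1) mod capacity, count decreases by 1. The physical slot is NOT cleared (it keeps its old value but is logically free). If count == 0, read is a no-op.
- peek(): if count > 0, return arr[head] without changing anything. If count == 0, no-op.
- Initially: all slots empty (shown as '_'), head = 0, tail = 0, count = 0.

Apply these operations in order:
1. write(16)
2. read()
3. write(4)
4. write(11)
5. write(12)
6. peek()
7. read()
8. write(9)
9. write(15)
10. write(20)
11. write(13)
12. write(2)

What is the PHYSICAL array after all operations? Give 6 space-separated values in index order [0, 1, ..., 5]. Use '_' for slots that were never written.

After op 1 (write(16)): arr=[16 _ _ _ _ _] head=0 tail=1 count=1
After op 2 (read()): arr=[16 _ _ _ _ _] head=1 tail=1 count=0
After op 3 (write(4)): arr=[16 4 _ _ _ _] head=1 tail=2 count=1
After op 4 (write(11)): arr=[16 4 11 _ _ _] head=1 tail=3 count=2
After op 5 (write(12)): arr=[16 4 11 12 _ _] head=1 tail=4 count=3
After op 6 (peek()): arr=[16 4 11 12 _ _] head=1 tail=4 count=3
After op 7 (read()): arr=[16 4 11 12 _ _] head=2 tail=4 count=2
After op 8 (write(9)): arr=[16 4 11 12 9 _] head=2 tail=5 count=3
After op 9 (write(15)): arr=[16 4 11 12 9 15] head=2 tail=0 count=4
After op 10 (write(20)): arr=[20 4 11 12 9 15] head=2 tail=1 count=5
After op 11 (write(13)): arr=[20 13 11 12 9 15] head=2 tail=2 count=6
After op 12 (write(2)): arr=[20 13 2 12 9 15] head=3 tail=3 count=6

Answer: 20 13 2 12 9 15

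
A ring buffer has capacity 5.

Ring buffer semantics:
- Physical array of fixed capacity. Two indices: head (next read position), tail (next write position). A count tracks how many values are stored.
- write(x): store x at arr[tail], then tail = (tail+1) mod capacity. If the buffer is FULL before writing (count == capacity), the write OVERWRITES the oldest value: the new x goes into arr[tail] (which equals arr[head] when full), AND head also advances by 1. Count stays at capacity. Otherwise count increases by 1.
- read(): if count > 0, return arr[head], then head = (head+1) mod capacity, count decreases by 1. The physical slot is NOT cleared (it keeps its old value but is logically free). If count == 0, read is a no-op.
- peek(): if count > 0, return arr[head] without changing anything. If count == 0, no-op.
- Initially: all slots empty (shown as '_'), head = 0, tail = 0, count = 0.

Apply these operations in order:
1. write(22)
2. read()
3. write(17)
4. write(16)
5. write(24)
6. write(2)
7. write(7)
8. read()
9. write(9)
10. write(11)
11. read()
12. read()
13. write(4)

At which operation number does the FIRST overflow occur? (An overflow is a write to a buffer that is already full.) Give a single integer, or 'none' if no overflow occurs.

After op 1 (write(22)): arr=[22 _ _ _ _] head=0 tail=1 count=1
After op 2 (read()): arr=[22 _ _ _ _] head=1 tail=1 count=0
After op 3 (write(17)): arr=[22 17 _ _ _] head=1 tail=2 count=1
After op 4 (write(16)): arr=[22 17 16 _ _] head=1 tail=3 count=2
After op 5 (write(24)): arr=[22 17 16 24 _] head=1 tail=4 count=3
After op 6 (write(2)): arr=[22 17 16 24 2] head=1 tail=0 count=4
After op 7 (write(7)): arr=[7 17 16 24 2] head=1 tail=1 count=5
After op 8 (read()): arr=[7 17 16 24 2] head=2 tail=1 count=4
After op 9 (write(9)): arr=[7 9 16 24 2] head=2 tail=2 count=5
After op 10 (write(11)): arr=[7 9 11 24 2] head=3 tail=3 count=5
After op 11 (read()): arr=[7 9 11 24 2] head=4 tail=3 count=4
After op 12 (read()): arr=[7 9 11 24 2] head=0 tail=3 count=3
After op 13 (write(4)): arr=[7 9 11 4 2] head=0 tail=4 count=4

Answer: 10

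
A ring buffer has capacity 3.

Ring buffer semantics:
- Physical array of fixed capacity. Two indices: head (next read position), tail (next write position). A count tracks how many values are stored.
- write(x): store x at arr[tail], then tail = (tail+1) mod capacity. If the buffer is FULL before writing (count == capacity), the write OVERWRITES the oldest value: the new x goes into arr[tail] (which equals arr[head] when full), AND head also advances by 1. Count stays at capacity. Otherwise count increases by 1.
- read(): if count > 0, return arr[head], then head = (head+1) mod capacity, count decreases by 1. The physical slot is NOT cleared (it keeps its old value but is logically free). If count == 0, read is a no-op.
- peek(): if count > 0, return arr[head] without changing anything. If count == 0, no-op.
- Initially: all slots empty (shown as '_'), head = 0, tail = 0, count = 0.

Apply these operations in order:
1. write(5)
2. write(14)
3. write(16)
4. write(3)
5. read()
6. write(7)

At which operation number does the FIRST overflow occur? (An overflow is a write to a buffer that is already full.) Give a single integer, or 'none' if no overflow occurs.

After op 1 (write(5)): arr=[5 _ _] head=0 tail=1 count=1
After op 2 (write(14)): arr=[5 14 _] head=0 tail=2 count=2
After op 3 (write(16)): arr=[5 14 16] head=0 tail=0 count=3
After op 4 (write(3)): arr=[3 14 16] head=1 tail=1 count=3
After op 5 (read()): arr=[3 14 16] head=2 tail=1 count=2
After op 6 (write(7)): arr=[3 7 16] head=2 tail=2 count=3

Answer: 4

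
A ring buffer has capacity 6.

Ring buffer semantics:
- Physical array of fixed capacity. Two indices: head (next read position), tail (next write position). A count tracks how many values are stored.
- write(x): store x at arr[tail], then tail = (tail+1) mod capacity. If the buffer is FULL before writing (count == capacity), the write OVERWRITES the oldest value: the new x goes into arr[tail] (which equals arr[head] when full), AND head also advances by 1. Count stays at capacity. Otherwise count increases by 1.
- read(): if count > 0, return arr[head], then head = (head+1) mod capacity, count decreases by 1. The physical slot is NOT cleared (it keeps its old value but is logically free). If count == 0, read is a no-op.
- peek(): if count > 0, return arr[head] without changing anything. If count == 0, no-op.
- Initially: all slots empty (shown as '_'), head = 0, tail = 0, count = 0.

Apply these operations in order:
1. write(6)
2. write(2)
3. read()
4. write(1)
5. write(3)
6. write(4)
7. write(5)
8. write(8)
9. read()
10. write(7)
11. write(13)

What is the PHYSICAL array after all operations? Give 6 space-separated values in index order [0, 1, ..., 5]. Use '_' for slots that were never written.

After op 1 (write(6)): arr=[6 _ _ _ _ _] head=0 tail=1 count=1
After op 2 (write(2)): arr=[6 2 _ _ _ _] head=0 tail=2 count=2
After op 3 (read()): arr=[6 2 _ _ _ _] head=1 tail=2 count=1
After op 4 (write(1)): arr=[6 2 1 _ _ _] head=1 tail=3 count=2
After op 5 (write(3)): arr=[6 2 1 3 _ _] head=1 tail=4 count=3
After op 6 (write(4)): arr=[6 2 1 3 4 _] head=1 tail=5 count=4
After op 7 (write(5)): arr=[6 2 1 3 4 5] head=1 tail=0 count=5
After op 8 (write(8)): arr=[8 2 1 3 4 5] head=1 tail=1 count=6
After op 9 (read()): arr=[8 2 1 3 4 5] head=2 tail=1 count=5
After op 10 (write(7)): arr=[8 7 1 3 4 5] head=2 tail=2 count=6
After op 11 (write(13)): arr=[8 7 13 3 4 5] head=3 tail=3 count=6

Answer: 8 7 13 3 4 5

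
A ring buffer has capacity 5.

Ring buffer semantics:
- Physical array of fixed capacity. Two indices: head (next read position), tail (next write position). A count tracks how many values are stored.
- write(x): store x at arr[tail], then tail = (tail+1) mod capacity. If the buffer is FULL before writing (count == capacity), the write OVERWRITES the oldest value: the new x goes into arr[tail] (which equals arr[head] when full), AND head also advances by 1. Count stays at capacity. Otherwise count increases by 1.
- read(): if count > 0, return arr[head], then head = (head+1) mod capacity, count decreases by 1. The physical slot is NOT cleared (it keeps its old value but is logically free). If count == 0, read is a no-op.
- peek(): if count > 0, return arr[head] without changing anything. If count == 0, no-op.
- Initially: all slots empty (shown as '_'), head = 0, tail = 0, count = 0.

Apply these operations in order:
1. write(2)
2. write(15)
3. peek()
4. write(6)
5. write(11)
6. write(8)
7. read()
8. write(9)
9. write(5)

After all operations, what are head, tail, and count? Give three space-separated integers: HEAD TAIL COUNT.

After op 1 (write(2)): arr=[2 _ _ _ _] head=0 tail=1 count=1
After op 2 (write(15)): arr=[2 15 _ _ _] head=0 tail=2 count=2
After op 3 (peek()): arr=[2 15 _ _ _] head=0 tail=2 count=2
After op 4 (write(6)): arr=[2 15 6 _ _] head=0 tail=3 count=3
After op 5 (write(11)): arr=[2 15 6 11 _] head=0 tail=4 count=4
After op 6 (write(8)): arr=[2 15 6 11 8] head=0 tail=0 count=5
After op 7 (read()): arr=[2 15 6 11 8] head=1 tail=0 count=4
After op 8 (write(9)): arr=[9 15 6 11 8] head=1 tail=1 count=5
After op 9 (write(5)): arr=[9 5 6 11 8] head=2 tail=2 count=5

Answer: 2 2 5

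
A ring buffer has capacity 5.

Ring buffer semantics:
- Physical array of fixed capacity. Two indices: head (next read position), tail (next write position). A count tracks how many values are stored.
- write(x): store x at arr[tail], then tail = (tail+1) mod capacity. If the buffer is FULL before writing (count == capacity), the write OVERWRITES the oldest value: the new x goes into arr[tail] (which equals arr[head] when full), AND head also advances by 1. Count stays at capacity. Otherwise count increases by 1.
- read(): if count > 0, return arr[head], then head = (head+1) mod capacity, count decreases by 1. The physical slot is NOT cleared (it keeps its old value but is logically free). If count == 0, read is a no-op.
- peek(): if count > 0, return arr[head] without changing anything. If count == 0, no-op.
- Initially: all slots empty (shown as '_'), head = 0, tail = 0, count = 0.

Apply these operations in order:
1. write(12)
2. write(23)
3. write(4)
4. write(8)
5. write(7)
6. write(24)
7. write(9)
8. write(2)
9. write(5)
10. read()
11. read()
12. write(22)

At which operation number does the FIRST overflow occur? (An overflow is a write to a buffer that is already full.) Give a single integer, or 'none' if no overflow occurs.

After op 1 (write(12)): arr=[12 _ _ _ _] head=0 tail=1 count=1
After op 2 (write(23)): arr=[12 23 _ _ _] head=0 tail=2 count=2
After op 3 (write(4)): arr=[12 23 4 _ _] head=0 tail=3 count=3
After op 4 (write(8)): arr=[12 23 4 8 _] head=0 tail=4 count=4
After op 5 (write(7)): arr=[12 23 4 8 7] head=0 tail=0 count=5
After op 6 (write(24)): arr=[24 23 4 8 7] head=1 tail=1 count=5
After op 7 (write(9)): arr=[24 9 4 8 7] head=2 tail=2 count=5
After op 8 (write(2)): arr=[24 9 2 8 7] head=3 tail=3 count=5
After op 9 (write(5)): arr=[24 9 2 5 7] head=4 tail=4 count=5
After op 10 (read()): arr=[24 9 2 5 7] head=0 tail=4 count=4
After op 11 (read()): arr=[24 9 2 5 7] head=1 tail=4 count=3
After op 12 (write(22)): arr=[24 9 2 5 22] head=1 tail=0 count=4

Answer: 6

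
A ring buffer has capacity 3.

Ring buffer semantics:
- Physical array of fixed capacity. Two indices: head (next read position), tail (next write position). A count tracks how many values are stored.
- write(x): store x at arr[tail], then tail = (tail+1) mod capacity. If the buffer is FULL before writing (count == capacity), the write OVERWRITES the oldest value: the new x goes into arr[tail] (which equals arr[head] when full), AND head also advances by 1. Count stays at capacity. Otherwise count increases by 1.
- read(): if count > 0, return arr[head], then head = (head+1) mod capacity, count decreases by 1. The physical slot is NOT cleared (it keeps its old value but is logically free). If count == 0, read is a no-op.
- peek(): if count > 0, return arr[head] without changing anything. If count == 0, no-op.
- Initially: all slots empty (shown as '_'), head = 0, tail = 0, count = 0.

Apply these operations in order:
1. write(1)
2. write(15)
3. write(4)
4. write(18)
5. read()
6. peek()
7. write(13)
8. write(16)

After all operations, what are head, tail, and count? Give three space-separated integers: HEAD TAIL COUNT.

Answer: 0 0 3

Derivation:
After op 1 (write(1)): arr=[1 _ _] head=0 tail=1 count=1
After op 2 (write(15)): arr=[1 15 _] head=0 tail=2 count=2
After op 3 (write(4)): arr=[1 15 4] head=0 tail=0 count=3
After op 4 (write(18)): arr=[18 15 4] head=1 tail=1 count=3
After op 5 (read()): arr=[18 15 4] head=2 tail=1 count=2
After op 6 (peek()): arr=[18 15 4] head=2 tail=1 count=2
After op 7 (write(13)): arr=[18 13 4] head=2 tail=2 count=3
After op 8 (write(16)): arr=[18 13 16] head=0 tail=0 count=3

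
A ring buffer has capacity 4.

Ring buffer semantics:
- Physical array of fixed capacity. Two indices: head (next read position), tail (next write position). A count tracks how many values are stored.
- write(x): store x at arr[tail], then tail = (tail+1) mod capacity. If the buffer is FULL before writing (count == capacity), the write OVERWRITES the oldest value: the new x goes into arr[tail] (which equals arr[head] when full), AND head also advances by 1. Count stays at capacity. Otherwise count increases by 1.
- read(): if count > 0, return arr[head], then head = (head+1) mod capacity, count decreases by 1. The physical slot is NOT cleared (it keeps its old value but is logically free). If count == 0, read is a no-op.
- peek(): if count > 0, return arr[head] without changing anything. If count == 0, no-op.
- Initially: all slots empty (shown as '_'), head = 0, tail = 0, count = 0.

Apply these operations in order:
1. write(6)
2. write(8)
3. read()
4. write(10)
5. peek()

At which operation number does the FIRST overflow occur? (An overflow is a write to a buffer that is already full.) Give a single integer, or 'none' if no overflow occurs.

After op 1 (write(6)): arr=[6 _ _ _] head=0 tail=1 count=1
After op 2 (write(8)): arr=[6 8 _ _] head=0 tail=2 count=2
After op 3 (read()): arr=[6 8 _ _] head=1 tail=2 count=1
After op 4 (write(10)): arr=[6 8 10 _] head=1 tail=3 count=2
After op 5 (peek()): arr=[6 8 10 _] head=1 tail=3 count=2

Answer: none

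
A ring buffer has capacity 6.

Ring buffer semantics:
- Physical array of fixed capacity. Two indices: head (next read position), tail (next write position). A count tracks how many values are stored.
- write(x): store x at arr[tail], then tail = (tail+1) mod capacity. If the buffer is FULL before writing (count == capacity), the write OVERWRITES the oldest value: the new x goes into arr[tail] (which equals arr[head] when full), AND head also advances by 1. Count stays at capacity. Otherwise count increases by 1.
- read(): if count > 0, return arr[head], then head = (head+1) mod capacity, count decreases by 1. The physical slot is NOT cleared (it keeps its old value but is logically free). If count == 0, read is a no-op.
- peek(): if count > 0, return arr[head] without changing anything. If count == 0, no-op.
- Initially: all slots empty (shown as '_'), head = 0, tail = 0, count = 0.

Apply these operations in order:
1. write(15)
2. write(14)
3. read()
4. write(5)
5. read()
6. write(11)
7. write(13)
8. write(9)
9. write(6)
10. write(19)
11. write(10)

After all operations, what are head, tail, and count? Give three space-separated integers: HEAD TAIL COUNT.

Answer: 3 3 6

Derivation:
After op 1 (write(15)): arr=[15 _ _ _ _ _] head=0 tail=1 count=1
After op 2 (write(14)): arr=[15 14 _ _ _ _] head=0 tail=2 count=2
After op 3 (read()): arr=[15 14 _ _ _ _] head=1 tail=2 count=1
After op 4 (write(5)): arr=[15 14 5 _ _ _] head=1 tail=3 count=2
After op 5 (read()): arr=[15 14 5 _ _ _] head=2 tail=3 count=1
After op 6 (write(11)): arr=[15 14 5 11 _ _] head=2 tail=4 count=2
After op 7 (write(13)): arr=[15 14 5 11 13 _] head=2 tail=5 count=3
After op 8 (write(9)): arr=[15 14 5 11 13 9] head=2 tail=0 count=4
After op 9 (write(6)): arr=[6 14 5 11 13 9] head=2 tail=1 count=5
After op 10 (write(19)): arr=[6 19 5 11 13 9] head=2 tail=2 count=6
After op 11 (write(10)): arr=[6 19 10 11 13 9] head=3 tail=3 count=6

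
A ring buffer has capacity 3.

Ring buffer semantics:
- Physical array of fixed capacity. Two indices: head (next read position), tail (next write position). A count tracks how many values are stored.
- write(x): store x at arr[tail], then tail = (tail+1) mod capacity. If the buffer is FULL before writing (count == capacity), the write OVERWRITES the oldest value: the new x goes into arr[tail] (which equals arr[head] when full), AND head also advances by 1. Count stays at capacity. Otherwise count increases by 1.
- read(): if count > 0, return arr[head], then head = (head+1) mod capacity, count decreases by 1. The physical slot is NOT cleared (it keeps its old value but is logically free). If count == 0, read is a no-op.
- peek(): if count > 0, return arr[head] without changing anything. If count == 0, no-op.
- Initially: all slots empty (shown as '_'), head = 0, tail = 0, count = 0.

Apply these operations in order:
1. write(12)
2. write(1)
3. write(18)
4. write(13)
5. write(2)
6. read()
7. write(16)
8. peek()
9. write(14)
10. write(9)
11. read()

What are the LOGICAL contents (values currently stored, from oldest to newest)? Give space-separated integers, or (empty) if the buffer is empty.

Answer: 14 9

Derivation:
After op 1 (write(12)): arr=[12 _ _] head=0 tail=1 count=1
After op 2 (write(1)): arr=[12 1 _] head=0 tail=2 count=2
After op 3 (write(18)): arr=[12 1 18] head=0 tail=0 count=3
After op 4 (write(13)): arr=[13 1 18] head=1 tail=1 count=3
After op 5 (write(2)): arr=[13 2 18] head=2 tail=2 count=3
After op 6 (read()): arr=[13 2 18] head=0 tail=2 count=2
After op 7 (write(16)): arr=[13 2 16] head=0 tail=0 count=3
After op 8 (peek()): arr=[13 2 16] head=0 tail=0 count=3
After op 9 (write(14)): arr=[14 2 16] head=1 tail=1 count=3
After op 10 (write(9)): arr=[14 9 16] head=2 tail=2 count=3
After op 11 (read()): arr=[14 9 16] head=0 tail=2 count=2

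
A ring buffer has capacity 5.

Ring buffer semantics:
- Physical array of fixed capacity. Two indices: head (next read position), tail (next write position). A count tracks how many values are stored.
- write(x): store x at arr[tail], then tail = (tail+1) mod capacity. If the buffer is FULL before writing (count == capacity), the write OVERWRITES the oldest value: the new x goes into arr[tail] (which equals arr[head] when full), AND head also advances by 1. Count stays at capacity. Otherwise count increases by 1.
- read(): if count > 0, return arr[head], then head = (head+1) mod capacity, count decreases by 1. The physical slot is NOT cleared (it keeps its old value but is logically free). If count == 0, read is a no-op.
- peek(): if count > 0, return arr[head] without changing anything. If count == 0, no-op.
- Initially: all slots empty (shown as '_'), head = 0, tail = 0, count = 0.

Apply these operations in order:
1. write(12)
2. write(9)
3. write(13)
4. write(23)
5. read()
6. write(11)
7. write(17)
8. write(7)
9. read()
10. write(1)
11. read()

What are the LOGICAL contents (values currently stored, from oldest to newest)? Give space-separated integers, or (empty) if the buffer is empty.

After op 1 (write(12)): arr=[12 _ _ _ _] head=0 tail=1 count=1
After op 2 (write(9)): arr=[12 9 _ _ _] head=0 tail=2 count=2
After op 3 (write(13)): arr=[12 9 13 _ _] head=0 tail=3 count=3
After op 4 (write(23)): arr=[12 9 13 23 _] head=0 tail=4 count=4
After op 5 (read()): arr=[12 9 13 23 _] head=1 tail=4 count=3
After op 6 (write(11)): arr=[12 9 13 23 11] head=1 tail=0 count=4
After op 7 (write(17)): arr=[17 9 13 23 11] head=1 tail=1 count=5
After op 8 (write(7)): arr=[17 7 13 23 11] head=2 tail=2 count=5
After op 9 (read()): arr=[17 7 13 23 11] head=3 tail=2 count=4
After op 10 (write(1)): arr=[17 7 1 23 11] head=3 tail=3 count=5
After op 11 (read()): arr=[17 7 1 23 11] head=4 tail=3 count=4

Answer: 11 17 7 1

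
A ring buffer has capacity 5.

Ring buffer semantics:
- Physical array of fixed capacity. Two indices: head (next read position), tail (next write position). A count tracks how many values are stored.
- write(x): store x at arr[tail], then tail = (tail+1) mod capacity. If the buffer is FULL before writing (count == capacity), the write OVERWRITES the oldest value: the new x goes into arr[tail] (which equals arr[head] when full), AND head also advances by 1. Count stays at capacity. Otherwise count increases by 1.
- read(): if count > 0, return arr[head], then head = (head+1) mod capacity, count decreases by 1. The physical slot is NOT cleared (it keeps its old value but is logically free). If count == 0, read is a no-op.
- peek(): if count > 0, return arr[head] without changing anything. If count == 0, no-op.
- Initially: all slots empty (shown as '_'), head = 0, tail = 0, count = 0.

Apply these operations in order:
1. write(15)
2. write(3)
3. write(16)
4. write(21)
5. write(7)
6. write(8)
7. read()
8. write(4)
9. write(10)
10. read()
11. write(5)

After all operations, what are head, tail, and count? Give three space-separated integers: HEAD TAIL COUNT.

Answer: 4 4 5

Derivation:
After op 1 (write(15)): arr=[15 _ _ _ _] head=0 tail=1 count=1
After op 2 (write(3)): arr=[15 3 _ _ _] head=0 tail=2 count=2
After op 3 (write(16)): arr=[15 3 16 _ _] head=0 tail=3 count=3
After op 4 (write(21)): arr=[15 3 16 21 _] head=0 tail=4 count=4
After op 5 (write(7)): arr=[15 3 16 21 7] head=0 tail=0 count=5
After op 6 (write(8)): arr=[8 3 16 21 7] head=1 tail=1 count=5
After op 7 (read()): arr=[8 3 16 21 7] head=2 tail=1 count=4
After op 8 (write(4)): arr=[8 4 16 21 7] head=2 tail=2 count=5
After op 9 (write(10)): arr=[8 4 10 21 7] head=3 tail=3 count=5
After op 10 (read()): arr=[8 4 10 21 7] head=4 tail=3 count=4
After op 11 (write(5)): arr=[8 4 10 5 7] head=4 tail=4 count=5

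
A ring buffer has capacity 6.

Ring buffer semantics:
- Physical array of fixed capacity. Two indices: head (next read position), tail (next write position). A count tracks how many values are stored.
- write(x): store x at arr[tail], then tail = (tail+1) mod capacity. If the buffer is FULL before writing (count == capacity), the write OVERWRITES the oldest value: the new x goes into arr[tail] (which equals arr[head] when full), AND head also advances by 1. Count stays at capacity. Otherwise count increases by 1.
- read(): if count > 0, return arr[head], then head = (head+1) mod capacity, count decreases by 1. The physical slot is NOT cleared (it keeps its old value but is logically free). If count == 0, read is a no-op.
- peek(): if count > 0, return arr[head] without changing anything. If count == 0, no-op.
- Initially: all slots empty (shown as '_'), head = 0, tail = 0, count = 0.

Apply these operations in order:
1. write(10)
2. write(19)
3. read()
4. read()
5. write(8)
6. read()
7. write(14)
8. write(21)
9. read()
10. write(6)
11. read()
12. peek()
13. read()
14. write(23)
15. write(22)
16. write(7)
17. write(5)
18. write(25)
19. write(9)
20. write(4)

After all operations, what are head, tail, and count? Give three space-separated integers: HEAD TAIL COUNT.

After op 1 (write(10)): arr=[10 _ _ _ _ _] head=0 tail=1 count=1
After op 2 (write(19)): arr=[10 19 _ _ _ _] head=0 tail=2 count=2
After op 3 (read()): arr=[10 19 _ _ _ _] head=1 tail=2 count=1
After op 4 (read()): arr=[10 19 _ _ _ _] head=2 tail=2 count=0
After op 5 (write(8)): arr=[10 19 8 _ _ _] head=2 tail=3 count=1
After op 6 (read()): arr=[10 19 8 _ _ _] head=3 tail=3 count=0
After op 7 (write(14)): arr=[10 19 8 14 _ _] head=3 tail=4 count=1
After op 8 (write(21)): arr=[10 19 8 14 21 _] head=3 tail=5 count=2
After op 9 (read()): arr=[10 19 8 14 21 _] head=4 tail=5 count=1
After op 10 (write(6)): arr=[10 19 8 14 21 6] head=4 tail=0 count=2
After op 11 (read()): arr=[10 19 8 14 21 6] head=5 tail=0 count=1
After op 12 (peek()): arr=[10 19 8 14 21 6] head=5 tail=0 count=1
After op 13 (read()): arr=[10 19 8 14 21 6] head=0 tail=0 count=0
After op 14 (write(23)): arr=[23 19 8 14 21 6] head=0 tail=1 count=1
After op 15 (write(22)): arr=[23 22 8 14 21 6] head=0 tail=2 count=2
After op 16 (write(7)): arr=[23 22 7 14 21 6] head=0 tail=3 count=3
After op 17 (write(5)): arr=[23 22 7 5 21 6] head=0 tail=4 count=4
After op 18 (write(25)): arr=[23 22 7 5 25 6] head=0 tail=5 count=5
After op 19 (write(9)): arr=[23 22 7 5 25 9] head=0 tail=0 count=6
After op 20 (write(4)): arr=[4 22 7 5 25 9] head=1 tail=1 count=6

Answer: 1 1 6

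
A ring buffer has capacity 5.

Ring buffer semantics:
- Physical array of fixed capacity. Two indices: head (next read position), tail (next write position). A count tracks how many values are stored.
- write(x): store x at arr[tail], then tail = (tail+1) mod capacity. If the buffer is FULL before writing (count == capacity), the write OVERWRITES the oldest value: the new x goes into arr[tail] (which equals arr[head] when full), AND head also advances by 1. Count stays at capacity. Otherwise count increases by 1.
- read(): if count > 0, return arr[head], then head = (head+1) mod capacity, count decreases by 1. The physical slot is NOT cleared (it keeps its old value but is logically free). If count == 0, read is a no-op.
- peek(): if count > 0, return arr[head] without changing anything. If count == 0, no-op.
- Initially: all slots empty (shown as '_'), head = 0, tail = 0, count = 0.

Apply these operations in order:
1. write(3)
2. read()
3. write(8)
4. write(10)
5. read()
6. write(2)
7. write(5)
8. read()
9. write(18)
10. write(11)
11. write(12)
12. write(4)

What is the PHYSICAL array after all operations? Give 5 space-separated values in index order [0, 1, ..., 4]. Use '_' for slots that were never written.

After op 1 (write(3)): arr=[3 _ _ _ _] head=0 tail=1 count=1
After op 2 (read()): arr=[3 _ _ _ _] head=1 tail=1 count=0
After op 3 (write(8)): arr=[3 8 _ _ _] head=1 tail=2 count=1
After op 4 (write(10)): arr=[3 8 10 _ _] head=1 tail=3 count=2
After op 5 (read()): arr=[3 8 10 _ _] head=2 tail=3 count=1
After op 6 (write(2)): arr=[3 8 10 2 _] head=2 tail=4 count=2
After op 7 (write(5)): arr=[3 8 10 2 5] head=2 tail=0 count=3
After op 8 (read()): arr=[3 8 10 2 5] head=3 tail=0 count=2
After op 9 (write(18)): arr=[18 8 10 2 5] head=3 tail=1 count=3
After op 10 (write(11)): arr=[18 11 10 2 5] head=3 tail=2 count=4
After op 11 (write(12)): arr=[18 11 12 2 5] head=3 tail=3 count=5
After op 12 (write(4)): arr=[18 11 12 4 5] head=4 tail=4 count=5

Answer: 18 11 12 4 5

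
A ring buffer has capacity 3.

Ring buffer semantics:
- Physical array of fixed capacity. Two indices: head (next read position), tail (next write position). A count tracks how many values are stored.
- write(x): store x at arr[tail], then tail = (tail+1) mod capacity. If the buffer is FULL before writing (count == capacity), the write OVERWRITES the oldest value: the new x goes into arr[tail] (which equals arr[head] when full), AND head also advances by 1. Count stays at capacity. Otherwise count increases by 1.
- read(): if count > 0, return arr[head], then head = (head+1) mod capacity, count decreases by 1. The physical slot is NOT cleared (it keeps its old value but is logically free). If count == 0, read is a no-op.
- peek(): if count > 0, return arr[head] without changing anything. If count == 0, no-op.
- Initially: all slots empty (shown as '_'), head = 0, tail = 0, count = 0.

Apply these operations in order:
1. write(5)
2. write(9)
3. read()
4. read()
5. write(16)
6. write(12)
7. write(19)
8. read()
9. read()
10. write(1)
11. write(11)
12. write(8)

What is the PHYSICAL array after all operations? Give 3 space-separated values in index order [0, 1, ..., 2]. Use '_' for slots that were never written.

After op 1 (write(5)): arr=[5 _ _] head=0 tail=1 count=1
After op 2 (write(9)): arr=[5 9 _] head=0 tail=2 count=2
After op 3 (read()): arr=[5 9 _] head=1 tail=2 count=1
After op 4 (read()): arr=[5 9 _] head=2 tail=2 count=0
After op 5 (write(16)): arr=[5 9 16] head=2 tail=0 count=1
After op 6 (write(12)): arr=[12 9 16] head=2 tail=1 count=2
After op 7 (write(19)): arr=[12 19 16] head=2 tail=2 count=3
After op 8 (read()): arr=[12 19 16] head=0 tail=2 count=2
After op 9 (read()): arr=[12 19 16] head=1 tail=2 count=1
After op 10 (write(1)): arr=[12 19 1] head=1 tail=0 count=2
After op 11 (write(11)): arr=[11 19 1] head=1 tail=1 count=3
After op 12 (write(8)): arr=[11 8 1] head=2 tail=2 count=3

Answer: 11 8 1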